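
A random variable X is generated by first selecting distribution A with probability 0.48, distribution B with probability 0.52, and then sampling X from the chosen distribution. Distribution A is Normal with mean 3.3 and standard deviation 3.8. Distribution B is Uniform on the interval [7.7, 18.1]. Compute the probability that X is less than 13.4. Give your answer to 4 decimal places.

0.7631

Conditional on each component, P(X < 13.4): A: 0.996068; B: 0.548077.
By total probability, P(X < 13.4) = 0.48·0.996068 + 0.52·0.548077 = 0.763113.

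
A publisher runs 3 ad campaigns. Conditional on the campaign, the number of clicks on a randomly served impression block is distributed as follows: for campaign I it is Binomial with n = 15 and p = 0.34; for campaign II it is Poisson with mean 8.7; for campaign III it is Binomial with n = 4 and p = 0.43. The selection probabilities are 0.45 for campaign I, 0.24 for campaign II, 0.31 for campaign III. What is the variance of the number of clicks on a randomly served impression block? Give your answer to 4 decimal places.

Per component, I: μ=5.1, E[X²]=29.376; II: μ=8.7, E[X²]=84.39; III: μ=1.72, E[X²]=3.9388.
E[X] = 0.45·5.1 + 0.24·8.7 + 0.31·1.72 = 4.9162.
E[X²] = 0.45·29.376 + 0.24·84.39 + 0.31·3.9388 = 34.6938.
Var(X) = E[X²] − (E[X])² = 34.6938 − 24.169 = 10.5248.

10.5248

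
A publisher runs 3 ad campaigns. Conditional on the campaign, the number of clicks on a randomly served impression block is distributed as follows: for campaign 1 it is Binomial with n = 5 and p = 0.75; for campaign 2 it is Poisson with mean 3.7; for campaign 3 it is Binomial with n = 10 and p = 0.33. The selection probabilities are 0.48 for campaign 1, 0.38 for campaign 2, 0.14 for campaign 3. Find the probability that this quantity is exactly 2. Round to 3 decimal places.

0.134

Conditional on each campaign, P(X = 2): 1: 0.0878906; 2: 0.169233; 3: 0.198993.
By total probability, P(X = 2) = 0.48·0.0878906 + 0.38·0.169233 + 0.14·0.198993 = 0.134355.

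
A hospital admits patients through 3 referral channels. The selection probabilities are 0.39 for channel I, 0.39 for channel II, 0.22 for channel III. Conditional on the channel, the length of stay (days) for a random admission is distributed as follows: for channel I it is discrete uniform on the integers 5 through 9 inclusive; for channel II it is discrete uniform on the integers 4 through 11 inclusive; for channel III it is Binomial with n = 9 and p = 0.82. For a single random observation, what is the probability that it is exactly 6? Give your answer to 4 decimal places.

0.1595

Conditional on each channel, P(X = 6): I: 0.2; II: 0.125; III: 0.148929.
By total probability, P(X = 6) = 0.39·0.2 + 0.39·0.125 + 0.22·0.148929 = 0.159514.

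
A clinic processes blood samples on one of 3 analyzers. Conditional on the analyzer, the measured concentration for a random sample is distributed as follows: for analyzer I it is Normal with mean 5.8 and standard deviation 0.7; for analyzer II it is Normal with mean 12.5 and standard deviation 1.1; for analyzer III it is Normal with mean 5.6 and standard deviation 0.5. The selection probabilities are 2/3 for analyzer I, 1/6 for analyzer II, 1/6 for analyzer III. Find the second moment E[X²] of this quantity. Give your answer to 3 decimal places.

54.265

For each component E[X²] = Var + (mean)², giving I: 34.13; II: 157.46; III: 31.61.
Overall E[X²] = 0.666667·34.13 + 0.166667·157.46 + 0.166667·31.61 = 54.265.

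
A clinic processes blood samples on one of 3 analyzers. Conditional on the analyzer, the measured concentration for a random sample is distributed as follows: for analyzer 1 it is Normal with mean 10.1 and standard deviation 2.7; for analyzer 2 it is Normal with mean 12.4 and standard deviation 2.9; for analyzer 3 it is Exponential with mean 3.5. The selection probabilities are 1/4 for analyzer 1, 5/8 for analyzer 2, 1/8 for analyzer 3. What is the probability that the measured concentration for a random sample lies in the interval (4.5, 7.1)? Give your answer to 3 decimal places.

0.066

Conditional on each analyzer, P(4.5 < X < 7.1): 1: 0.114224; 2: 0.0305824; 3: 0.14493.
By total probability, P(4.5 < X < 7.1) = 0.25·0.114224 + 0.625·0.0305824 + 0.125·0.14493 = 0.0657862.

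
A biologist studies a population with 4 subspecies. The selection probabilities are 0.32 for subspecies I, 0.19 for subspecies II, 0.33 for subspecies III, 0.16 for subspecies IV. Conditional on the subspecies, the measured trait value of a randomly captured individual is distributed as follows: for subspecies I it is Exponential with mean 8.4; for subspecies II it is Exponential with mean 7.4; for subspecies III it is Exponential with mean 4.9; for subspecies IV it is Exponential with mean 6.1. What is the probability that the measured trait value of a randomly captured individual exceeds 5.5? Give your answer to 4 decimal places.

0.4290

Conditional on each subspecies, P(X > 5.5): I: 0.519566; II: 0.475569; III: 0.325482; IV: 0.405904.
By total probability, P(X > 5.5) = 0.32·0.519566 + 0.19·0.475569 + 0.33·0.325482 + 0.16·0.405904 = 0.428973.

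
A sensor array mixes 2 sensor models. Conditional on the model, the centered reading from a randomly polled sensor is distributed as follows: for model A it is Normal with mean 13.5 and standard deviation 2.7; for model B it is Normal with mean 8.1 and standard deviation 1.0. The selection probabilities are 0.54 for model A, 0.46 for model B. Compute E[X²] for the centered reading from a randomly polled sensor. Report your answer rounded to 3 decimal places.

For each component E[X²] = Var + (mean)², giving A: 189.54; B: 66.61.
Overall E[X²] = 0.54·189.54 + 0.46·66.61 = 132.992.

132.992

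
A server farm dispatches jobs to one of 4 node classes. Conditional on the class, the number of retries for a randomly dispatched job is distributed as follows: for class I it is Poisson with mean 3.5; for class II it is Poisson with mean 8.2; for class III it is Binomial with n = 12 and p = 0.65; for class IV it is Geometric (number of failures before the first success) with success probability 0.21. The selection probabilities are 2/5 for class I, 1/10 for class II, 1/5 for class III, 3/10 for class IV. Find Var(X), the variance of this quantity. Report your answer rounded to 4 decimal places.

12.0837

Per component, I: μ=3.5, E[X²]=15.75; II: μ=8.2, E[X²]=75.44; III: μ=7.8, E[X²]=63.57; IV: μ=3.7619, E[X²]=32.0658.
E[X] = 0.4·3.5 + 0.1·8.2 + 0.2·7.8 + 0.3·3.7619 = 4.90857.
E[X²] = 0.4·15.75 + 0.1·75.44 + 0.2·63.57 + 0.3·32.0658 = 36.1777.
Var(X) = E[X²] − (E[X])² = 36.1777 − 24.0941 = 12.0837.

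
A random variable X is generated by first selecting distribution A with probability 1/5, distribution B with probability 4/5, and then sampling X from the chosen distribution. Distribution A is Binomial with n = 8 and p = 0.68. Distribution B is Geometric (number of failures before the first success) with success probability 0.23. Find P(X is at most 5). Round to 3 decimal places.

Conditional on each component, P(X ≤ 5): A: 0.498702; B: 0.791578.
By total probability, P(X ≤ 5) = 0.2·0.498702 + 0.8·0.791578 = 0.733003.

0.733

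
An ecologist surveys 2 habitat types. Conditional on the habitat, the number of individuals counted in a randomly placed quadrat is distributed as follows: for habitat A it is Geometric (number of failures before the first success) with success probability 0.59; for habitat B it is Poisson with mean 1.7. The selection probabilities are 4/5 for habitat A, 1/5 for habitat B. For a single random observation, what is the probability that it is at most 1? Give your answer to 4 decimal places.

Conditional on each habitat, P(X ≤ 1): A: 0.8319; B: 0.493246.
By total probability, P(X ≤ 1) = 0.8·0.8319 + 0.2·0.493246 = 0.764169.

0.7642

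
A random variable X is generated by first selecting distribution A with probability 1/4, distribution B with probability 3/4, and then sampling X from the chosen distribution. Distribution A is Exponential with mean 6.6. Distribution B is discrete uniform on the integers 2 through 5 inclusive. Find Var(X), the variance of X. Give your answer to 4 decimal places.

13.6294

Per component, A: μ=6.6, E[X²]=87.12; B: μ=3.5, E[X²]=13.5.
E[X] = 0.25·6.6 + 0.75·3.5 = 4.275.
E[X²] = 0.25·87.12 + 0.75·13.5 = 31.905.
Var(X) = E[X²] − (E[X])² = 31.905 − 18.2756 = 13.6294.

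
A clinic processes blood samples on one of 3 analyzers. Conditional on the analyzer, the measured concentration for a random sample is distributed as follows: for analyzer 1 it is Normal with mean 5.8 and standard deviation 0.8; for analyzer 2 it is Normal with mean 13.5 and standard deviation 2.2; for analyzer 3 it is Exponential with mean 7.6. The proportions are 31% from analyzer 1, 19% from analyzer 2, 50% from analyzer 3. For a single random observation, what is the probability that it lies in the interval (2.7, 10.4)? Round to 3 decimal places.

Conditional on each analyzer, P(2.7 < X < 10.4): 1: 0.999947; 2: 0.0794037; 3: 0.44648.
By total probability, P(2.7 < X < 10.4) = 0.31·0.999947 + 0.19·0.0794037 + 0.5·0.44648 = 0.54831.

0.548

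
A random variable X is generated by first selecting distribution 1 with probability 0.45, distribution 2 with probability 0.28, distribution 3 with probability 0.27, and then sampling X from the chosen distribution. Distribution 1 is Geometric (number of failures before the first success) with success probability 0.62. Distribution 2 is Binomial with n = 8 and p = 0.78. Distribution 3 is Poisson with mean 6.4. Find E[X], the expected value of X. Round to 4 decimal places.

Component means — 1: 0.612903; 2: 6.24; 3: 6.4.
E[X] = 0.45·0.612903 + 0.28·6.24 + 0.27·6.4 = 3.75101.

3.7510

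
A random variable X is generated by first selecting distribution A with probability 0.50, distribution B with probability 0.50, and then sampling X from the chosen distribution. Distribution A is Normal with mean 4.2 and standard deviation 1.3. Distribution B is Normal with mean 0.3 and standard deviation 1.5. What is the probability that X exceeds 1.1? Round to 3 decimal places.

Conditional on each component, P(X > 1.1): A: 0.991452; B: 0.296901.
By total probability, P(X > 1.1) = 0.5·0.991452 + 0.5·0.296901 = 0.644176.

0.644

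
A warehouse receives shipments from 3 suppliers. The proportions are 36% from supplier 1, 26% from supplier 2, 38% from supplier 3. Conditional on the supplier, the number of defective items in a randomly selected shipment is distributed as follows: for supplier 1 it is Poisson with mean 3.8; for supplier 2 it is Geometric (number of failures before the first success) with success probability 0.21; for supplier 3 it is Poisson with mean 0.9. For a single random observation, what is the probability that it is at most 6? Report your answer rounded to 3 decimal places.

0.917

Conditional on each supplier, P(X ≤ 6): 1: 0.909108; 2: 0.807961; 3: 0.999957.
By total probability, P(X ≤ 6) = 0.36·0.909108 + 0.26·0.807961 + 0.38·0.999957 = 0.917332.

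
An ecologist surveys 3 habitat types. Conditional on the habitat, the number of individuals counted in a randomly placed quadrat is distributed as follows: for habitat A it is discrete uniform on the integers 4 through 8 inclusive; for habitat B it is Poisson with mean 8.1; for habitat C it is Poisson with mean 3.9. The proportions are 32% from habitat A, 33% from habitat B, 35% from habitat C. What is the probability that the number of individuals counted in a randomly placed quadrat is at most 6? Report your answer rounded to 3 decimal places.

0.606

Conditional on each habitat, P(X ≤ 6): A: 0.6; B: 0.301314; C: 0.899483.
By total probability, P(X ≤ 6) = 0.32·0.6 + 0.33·0.301314 + 0.35·0.899483 = 0.606253.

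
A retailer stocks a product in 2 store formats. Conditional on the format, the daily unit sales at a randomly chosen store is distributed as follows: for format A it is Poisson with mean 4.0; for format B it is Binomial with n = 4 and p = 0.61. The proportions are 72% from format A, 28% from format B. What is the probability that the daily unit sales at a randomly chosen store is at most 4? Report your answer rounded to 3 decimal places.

Conditional on each format, P(X ≤ 4): A: 0.628837; B: 1.
By total probability, P(X ≤ 4) = 0.72·0.628837 + 0.28·1 = 0.732763.

0.733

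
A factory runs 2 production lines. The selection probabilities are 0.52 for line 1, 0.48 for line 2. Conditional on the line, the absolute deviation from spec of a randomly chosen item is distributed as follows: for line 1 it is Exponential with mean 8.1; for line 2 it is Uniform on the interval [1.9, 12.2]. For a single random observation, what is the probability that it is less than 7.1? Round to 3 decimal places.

0.546

Conditional on each line, P(X < 7.1): 1: 0.583781; 2: 0.504854.
By total probability, P(X < 7.1) = 0.52·0.583781 + 0.48·0.504854 = 0.545896.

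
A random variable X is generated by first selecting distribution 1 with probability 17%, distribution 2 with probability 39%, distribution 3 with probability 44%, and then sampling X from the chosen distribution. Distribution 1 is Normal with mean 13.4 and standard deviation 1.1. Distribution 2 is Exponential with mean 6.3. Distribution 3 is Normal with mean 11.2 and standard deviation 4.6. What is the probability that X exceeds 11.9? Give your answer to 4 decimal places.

Conditional on each component, P(X > 11.9): 1: 0.913659; 2: 0.15124; 3: 0.439525.
By total probability, P(X > 11.9) = 0.17·0.913659 + 0.39·0.15124 + 0.44·0.439525 = 0.407696.

0.4077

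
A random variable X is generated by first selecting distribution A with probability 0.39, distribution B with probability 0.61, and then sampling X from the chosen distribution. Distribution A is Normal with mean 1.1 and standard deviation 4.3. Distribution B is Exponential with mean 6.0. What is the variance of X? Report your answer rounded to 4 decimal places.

34.8831

Per component, A: μ=1.1, E[X²]=19.7; B: μ=6, E[X²]=72.
E[X] = 0.39·1.1 + 0.61·6 = 4.089.
E[X²] = 0.39·19.7 + 0.61·72 = 51.603.
Var(X) = E[X²] − (E[X])² = 51.603 − 16.7199 = 34.8831.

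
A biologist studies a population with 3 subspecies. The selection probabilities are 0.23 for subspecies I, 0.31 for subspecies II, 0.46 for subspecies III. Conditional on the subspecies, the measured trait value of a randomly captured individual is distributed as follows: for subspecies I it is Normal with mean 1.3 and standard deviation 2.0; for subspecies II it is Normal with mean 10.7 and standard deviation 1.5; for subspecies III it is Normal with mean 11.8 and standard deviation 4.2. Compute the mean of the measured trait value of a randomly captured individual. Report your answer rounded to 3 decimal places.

Component means — I: 1.3; II: 10.7; III: 11.8.
E[X] = 0.23·1.3 + 0.31·10.7 + 0.46·11.8 = 9.044.

9.044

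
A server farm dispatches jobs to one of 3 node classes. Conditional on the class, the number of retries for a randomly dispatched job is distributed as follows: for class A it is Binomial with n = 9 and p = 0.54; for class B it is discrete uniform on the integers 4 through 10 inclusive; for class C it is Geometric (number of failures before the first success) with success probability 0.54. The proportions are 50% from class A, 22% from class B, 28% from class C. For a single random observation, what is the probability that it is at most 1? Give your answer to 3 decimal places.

Conditional on each class, P(X ≤ 1): A: 0.0106653; B: 0; C: 0.7884.
By total probability, P(X ≤ 1) = 0.5·0.0106653 + 0.22·0 + 0.28·0.7884 = 0.226085.

0.226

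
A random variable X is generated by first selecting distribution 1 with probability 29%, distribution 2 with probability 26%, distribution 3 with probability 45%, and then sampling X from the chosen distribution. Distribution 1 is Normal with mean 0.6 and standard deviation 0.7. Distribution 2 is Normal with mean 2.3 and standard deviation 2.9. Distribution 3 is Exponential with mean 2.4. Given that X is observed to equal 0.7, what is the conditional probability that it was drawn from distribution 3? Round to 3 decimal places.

0.419

Likelihoods f(0.7 | ·): 1: 0.564132; 2: 0.118144; 3: 0.311257.
Posterior ∝ prior × likelihood. Numerator for 3: 0.45·0.311257 = 0.140066.
Normalizing constant: 0.29·0.564132 + 0.26·0.118144 + 0.45·0.311257 = 0.334381.
P(3 | observation) = 0.140066 / 0.334381 = 0.41888.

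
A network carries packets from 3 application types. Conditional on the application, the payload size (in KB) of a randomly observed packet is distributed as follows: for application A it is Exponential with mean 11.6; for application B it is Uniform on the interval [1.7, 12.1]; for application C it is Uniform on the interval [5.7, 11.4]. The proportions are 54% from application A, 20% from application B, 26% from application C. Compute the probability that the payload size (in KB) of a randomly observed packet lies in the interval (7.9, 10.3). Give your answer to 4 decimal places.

Conditional on each application, P(7.9 < X < 10.3): A: 0.0945869; B: 0.230769; C: 0.421053.
By total probability, P(7.9 < X < 10.3) = 0.54·0.0945869 + 0.2·0.230769 + 0.26·0.421053 = 0.206704.

0.2067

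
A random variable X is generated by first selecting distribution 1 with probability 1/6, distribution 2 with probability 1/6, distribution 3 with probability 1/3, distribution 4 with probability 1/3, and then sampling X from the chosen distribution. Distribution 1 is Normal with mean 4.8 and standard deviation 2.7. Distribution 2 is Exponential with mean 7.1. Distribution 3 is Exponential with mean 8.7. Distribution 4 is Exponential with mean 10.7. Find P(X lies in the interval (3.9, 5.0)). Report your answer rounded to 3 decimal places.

0.088

Conditional on each component, P(3.9 < X < 5.0): 1: 0.160083; 2: 0.0828648; 3: 0.0758619; 4: 0.0678551.
By total probability, P(3.9 < X < 5.0) = 0.166667·0.160083 + 0.166667·0.0828648 + 0.333333·0.0758619 + 0.333333·0.0678551 = 0.0883969.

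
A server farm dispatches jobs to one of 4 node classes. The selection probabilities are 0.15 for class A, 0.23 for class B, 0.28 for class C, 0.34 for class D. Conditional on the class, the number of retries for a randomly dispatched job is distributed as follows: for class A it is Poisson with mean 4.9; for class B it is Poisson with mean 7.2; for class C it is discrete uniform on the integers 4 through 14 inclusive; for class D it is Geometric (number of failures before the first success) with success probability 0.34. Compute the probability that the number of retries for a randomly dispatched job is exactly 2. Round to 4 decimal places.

0.0682

Conditional on each class, P(X = 2): A: 0.0893962; B: 0.0193515; C: 0; D: 0.148104.
By total probability, P(X = 2) = 0.15·0.0893962 + 0.23·0.0193515 + 0.28·0 + 0.34·0.148104 = 0.0682156.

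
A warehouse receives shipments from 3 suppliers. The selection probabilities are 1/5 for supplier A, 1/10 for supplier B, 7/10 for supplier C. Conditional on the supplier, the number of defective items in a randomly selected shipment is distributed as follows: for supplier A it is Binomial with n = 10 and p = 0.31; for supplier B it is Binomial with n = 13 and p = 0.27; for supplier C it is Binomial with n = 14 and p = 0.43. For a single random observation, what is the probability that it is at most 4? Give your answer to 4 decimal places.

0.3860

Conditional on each supplier, P(X ≤ 4): A: 0.832053; B: 0.741124; C: 0.207827.
By total probability, P(X ≤ 4) = 0.2·0.832053 + 0.1·0.741124 + 0.7·0.207827 = 0.386002.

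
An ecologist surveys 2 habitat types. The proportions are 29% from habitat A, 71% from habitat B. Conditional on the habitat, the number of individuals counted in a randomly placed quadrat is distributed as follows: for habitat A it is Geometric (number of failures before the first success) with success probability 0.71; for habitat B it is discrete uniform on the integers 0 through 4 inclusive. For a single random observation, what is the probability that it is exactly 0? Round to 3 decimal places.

0.348

Conditional on each habitat, P(X = 0): A: 0.71; B: 0.2.
By total probability, P(X = 0) = 0.29·0.71 + 0.71·0.2 = 0.3479.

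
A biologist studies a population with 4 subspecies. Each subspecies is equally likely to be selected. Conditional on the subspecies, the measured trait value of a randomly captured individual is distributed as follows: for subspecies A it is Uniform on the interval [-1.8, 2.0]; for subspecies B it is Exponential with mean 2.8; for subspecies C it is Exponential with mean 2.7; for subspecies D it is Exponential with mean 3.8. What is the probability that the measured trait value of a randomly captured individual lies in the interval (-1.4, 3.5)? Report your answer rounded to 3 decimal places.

Conditional on each subspecies, P(-1.4 < X < 3.5): A: 0.894737; B: 0.713495; C: 0.726457; D: 0.6019.
By total probability, P(-1.4 < X < 3.5) = 0.25·0.894737 + 0.25·0.713495 + 0.25·0.726457 + 0.25·0.6019 = 0.734147.

0.734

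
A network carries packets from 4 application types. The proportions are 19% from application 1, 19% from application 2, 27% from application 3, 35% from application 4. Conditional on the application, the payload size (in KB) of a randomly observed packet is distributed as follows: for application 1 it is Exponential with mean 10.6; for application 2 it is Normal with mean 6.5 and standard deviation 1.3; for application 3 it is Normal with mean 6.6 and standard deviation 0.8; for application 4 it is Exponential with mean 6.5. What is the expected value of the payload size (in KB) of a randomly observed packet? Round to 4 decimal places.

Component means — 1: 10.6; 2: 6.5; 3: 6.6; 4: 6.5.
E[X] = 0.19·10.6 + 0.19·6.5 + 0.27·6.6 + 0.35·6.5 = 7.306.

7.3060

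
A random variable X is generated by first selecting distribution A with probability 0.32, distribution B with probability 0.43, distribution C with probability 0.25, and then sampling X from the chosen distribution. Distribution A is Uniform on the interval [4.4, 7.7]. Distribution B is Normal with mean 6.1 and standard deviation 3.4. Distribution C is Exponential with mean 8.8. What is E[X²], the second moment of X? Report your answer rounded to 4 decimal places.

71.6943

For each component E[X²] = Var + (mean)², giving A: 37.51; B: 48.77; C: 154.88.
Overall E[X²] = 0.32·37.51 + 0.43·48.77 + 0.25·154.88 = 71.6943.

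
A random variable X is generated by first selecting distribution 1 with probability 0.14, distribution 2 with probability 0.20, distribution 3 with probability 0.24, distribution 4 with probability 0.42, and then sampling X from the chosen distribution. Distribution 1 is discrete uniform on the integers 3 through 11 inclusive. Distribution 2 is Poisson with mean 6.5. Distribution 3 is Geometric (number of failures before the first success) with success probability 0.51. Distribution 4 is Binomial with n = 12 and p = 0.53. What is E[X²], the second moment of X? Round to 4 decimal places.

36.4613

For each component E[X²] = Var + (mean)², giving 1: 55.6667; 2: 48.75; 3: 2.807; 4: 43.4388.
Overall E[X²] = 0.14·55.6667 + 0.2·48.75 + 0.24·2.807 + 0.42·43.4388 = 36.4613.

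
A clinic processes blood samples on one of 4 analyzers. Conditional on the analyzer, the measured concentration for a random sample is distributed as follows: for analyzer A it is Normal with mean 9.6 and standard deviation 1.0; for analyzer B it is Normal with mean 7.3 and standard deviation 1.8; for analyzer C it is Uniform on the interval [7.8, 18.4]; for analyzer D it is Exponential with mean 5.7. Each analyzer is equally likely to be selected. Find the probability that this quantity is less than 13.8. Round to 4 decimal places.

0.8693

Conditional on each analyzer, P(X < 13.8): A: 0.999987; B: 0.999848; C: 0.566038; D: 0.911172.
By total probability, P(X < 13.8) = 0.25·0.999987 + 0.25·0.999848 + 0.25·0.566038 + 0.25·0.911172 = 0.869261.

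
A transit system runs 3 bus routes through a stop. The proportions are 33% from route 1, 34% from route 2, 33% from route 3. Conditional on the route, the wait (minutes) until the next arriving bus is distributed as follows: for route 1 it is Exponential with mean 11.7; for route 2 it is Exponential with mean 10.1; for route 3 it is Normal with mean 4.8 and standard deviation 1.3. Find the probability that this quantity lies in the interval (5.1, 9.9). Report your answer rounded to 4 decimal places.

0.2843

Conditional on each route, P(5.1 < X < 9.9): 1: 0.217622; 2: 0.228299; 3: 0.408703.
By total probability, P(5.1 < X < 9.9) = 0.33·0.217622 + 0.34·0.228299 + 0.33·0.408703 = 0.284309.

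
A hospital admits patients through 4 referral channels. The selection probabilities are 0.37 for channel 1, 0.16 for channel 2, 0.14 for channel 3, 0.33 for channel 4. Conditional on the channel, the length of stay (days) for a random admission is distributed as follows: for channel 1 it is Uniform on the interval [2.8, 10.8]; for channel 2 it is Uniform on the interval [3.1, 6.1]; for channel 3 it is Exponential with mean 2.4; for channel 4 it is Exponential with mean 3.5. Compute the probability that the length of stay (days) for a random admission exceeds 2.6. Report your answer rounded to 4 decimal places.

Conditional on each channel, P(X > 2.6): 1: 1; 2: 1; 3: 0.338465; 4: 0.475753.
By total probability, P(X > 2.6) = 0.37·1 + 0.16·1 + 0.14·0.338465 + 0.33·0.475753 = 0.734384.

0.7344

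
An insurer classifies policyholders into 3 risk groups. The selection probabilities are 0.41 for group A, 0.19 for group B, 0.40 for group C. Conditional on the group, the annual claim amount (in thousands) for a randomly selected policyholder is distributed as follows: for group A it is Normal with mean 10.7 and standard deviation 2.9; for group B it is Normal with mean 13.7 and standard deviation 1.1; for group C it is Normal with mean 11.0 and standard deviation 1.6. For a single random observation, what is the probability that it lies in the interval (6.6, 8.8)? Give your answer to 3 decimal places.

0.105

Conditional on each group, P(6.6 < X < 8.8): A: 0.177467; B: 4.2035e-06; C: 0.081586.
By total probability, P(6.6 < X < 8.8) = 0.41·0.177467 + 0.19·4.2035e-06 + 0.4·0.081586 = 0.105397.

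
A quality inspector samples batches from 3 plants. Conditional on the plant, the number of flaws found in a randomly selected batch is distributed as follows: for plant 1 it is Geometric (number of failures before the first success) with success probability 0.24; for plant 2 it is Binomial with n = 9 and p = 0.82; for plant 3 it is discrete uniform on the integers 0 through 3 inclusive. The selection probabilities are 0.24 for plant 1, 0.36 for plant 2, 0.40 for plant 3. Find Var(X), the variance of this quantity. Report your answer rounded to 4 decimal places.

10.9241

Per component, 1: μ=3.16667, E[X²]=23.2222; 2: μ=7.38, E[X²]=55.7928; 3: μ=1.5, E[X²]=3.5.
E[X] = 0.24·3.16667 + 0.36·7.38 + 0.4·1.5 = 4.0168.
E[X²] = 0.24·23.2222 + 0.36·55.7928 + 0.4·3.5 = 27.0587.
Var(X) = E[X²] − (E[X])² = 27.0587 − 16.1347 = 10.9241.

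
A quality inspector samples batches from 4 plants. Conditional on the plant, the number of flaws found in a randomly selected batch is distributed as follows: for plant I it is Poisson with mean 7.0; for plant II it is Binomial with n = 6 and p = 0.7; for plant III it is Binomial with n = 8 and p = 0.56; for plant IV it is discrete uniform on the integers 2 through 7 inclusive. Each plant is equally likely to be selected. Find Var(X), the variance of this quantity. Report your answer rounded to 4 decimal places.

4.5750

Per component, I: μ=7, E[X²]=56; II: μ=4.2, E[X²]=18.9; III: μ=4.48, E[X²]=22.0416; IV: μ=4.5, E[X²]=23.1667.
E[X] = 0.25·7 + 0.25·4.2 + 0.25·4.48 + 0.25·4.5 = 5.045.
E[X²] = 0.25·56 + 0.25·18.9 + 0.25·22.0416 + 0.25·23.1667 = 30.0271.
Var(X) = E[X²] − (E[X])² = 30.0271 − 25.452 = 4.57504.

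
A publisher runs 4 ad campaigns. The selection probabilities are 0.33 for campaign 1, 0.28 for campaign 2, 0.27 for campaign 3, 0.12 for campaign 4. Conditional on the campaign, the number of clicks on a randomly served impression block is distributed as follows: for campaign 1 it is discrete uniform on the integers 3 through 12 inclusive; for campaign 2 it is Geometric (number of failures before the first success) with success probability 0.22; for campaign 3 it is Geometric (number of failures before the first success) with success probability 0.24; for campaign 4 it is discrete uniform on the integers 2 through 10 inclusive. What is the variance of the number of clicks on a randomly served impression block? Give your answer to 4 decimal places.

Per component, 1: μ=7.5, E[X²]=64.5; 2: μ=3.54545, E[X²]=28.686; 3: μ=3.16667, E[X²]=23.2222; 4: μ=6, E[X²]=42.6667.
E[X] = 0.33·7.5 + 0.28·3.54545 + 0.27·3.16667 + 0.12·6 = 5.04273.
E[X²] = 0.33·64.5 + 0.28·28.686 + 0.27·23.2222 + 0.12·42.6667 = 40.7071.
Var(X) = E[X²] − (E[X])² = 40.7071 − 25.4291 = 15.278.

15.2780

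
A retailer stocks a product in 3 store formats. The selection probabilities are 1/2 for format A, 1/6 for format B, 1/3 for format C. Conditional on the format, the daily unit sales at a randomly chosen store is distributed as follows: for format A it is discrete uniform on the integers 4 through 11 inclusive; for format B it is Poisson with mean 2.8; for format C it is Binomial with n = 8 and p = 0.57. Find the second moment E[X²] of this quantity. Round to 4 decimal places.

40.1081

For each component E[X²] = Var + (mean)², giving A: 61.5; B: 10.64; C: 22.7544.
Overall E[X²] = 0.5·61.5 + 0.166667·10.64 + 0.333333·22.7544 = 40.1081.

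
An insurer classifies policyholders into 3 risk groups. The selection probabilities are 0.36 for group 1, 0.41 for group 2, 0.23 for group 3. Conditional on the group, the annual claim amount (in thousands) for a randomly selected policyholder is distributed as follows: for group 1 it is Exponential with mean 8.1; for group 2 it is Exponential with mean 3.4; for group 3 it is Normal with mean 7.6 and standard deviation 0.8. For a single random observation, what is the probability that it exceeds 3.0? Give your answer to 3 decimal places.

0.648

Conditional on each group, P(X > 3.0): 1: 0.690479; 2: 0.413808; 3: 1.
By total probability, P(X > 3.0) = 0.36·0.690479 + 0.41·0.413808 + 0.23·1 = 0.648234.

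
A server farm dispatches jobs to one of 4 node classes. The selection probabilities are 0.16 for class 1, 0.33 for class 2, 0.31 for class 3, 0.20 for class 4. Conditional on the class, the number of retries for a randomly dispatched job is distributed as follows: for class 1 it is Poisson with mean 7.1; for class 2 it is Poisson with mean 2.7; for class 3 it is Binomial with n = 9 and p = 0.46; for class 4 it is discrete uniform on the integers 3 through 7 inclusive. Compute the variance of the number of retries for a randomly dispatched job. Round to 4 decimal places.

Per component, 1: μ=7.1, E[X²]=57.51; 2: μ=2.7, E[X²]=9.99; 3: μ=4.14, E[X²]=19.3752; 4: μ=5, E[X²]=27.
E[X] = 0.16·7.1 + 0.33·2.7 + 0.31·4.14 + 0.2·5 = 4.3104.
E[X²] = 0.16·57.51 + 0.33·9.99 + 0.31·19.3752 + 0.2·27 = 23.9046.
Var(X) = E[X²] − (E[X])² = 23.9046 − 18.5795 = 5.32506.

5.3251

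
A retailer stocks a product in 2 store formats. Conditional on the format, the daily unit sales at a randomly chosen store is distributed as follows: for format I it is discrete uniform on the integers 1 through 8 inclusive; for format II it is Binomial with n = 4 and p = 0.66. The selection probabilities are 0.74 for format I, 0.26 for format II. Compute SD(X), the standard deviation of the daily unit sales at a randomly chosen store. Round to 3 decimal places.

Per component, I: μ=4.5, E[X²]=25.5; II: μ=2.64, E[X²]=7.8672.
E[X] = 0.74·4.5 + 0.26·2.64 = 4.0164.
E[X²] = 0.74·25.5 + 0.26·7.8672 = 20.9155.
Var(X) = E[X²] − (E[X])² = 20.9155 − 16.1315 = 4.784.
SD(X) = √4.784 = 2.18724.

2.187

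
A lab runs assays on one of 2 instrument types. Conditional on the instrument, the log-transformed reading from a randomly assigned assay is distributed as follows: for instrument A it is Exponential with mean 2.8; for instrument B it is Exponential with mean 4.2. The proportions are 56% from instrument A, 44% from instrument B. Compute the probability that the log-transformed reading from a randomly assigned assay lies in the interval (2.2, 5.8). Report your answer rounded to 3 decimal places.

0.335

Conditional on each instrument, P(2.2 < X < 5.8): A: 0.329788; B: 0.340921.
By total probability, P(2.2 < X < 5.8) = 0.56·0.329788 + 0.44·0.340921 = 0.334687.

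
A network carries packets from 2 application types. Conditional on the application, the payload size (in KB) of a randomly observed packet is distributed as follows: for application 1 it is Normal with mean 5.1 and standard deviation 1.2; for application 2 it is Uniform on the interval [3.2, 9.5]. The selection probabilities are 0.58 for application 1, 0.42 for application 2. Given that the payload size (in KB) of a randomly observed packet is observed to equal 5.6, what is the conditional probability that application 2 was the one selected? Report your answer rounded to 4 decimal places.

0.2738

Likelihoods f(5.6 | ·): 1: 0.30481; 2: 0.15873.
Posterior ∝ prior × likelihood. Numerator for 2: 0.42·0.15873 = 0.0666667.
Normalizing constant: 0.58·0.30481 + 0.42·0.15873 = 0.243457.
P(2 | observation) = 0.0666667 / 0.243457 = 0.273834.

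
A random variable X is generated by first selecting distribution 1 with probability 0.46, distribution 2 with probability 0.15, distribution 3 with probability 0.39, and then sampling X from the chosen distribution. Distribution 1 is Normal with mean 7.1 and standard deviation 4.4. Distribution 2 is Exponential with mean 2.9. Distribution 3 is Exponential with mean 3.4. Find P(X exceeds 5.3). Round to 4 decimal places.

0.4092

Conditional on each component, P(X > 5.3): 1: 0.658764; 2: 0.160801; 3: 0.210383.
By total probability, P(X > 5.3) = 0.46·0.658764 + 0.15·0.160801 + 0.39·0.210383 = 0.409201.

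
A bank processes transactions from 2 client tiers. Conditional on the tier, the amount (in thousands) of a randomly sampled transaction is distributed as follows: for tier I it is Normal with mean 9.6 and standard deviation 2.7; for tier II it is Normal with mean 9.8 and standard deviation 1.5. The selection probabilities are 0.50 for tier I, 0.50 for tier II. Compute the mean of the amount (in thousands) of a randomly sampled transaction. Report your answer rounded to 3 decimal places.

Component means — I: 9.6; II: 9.8.
E[X] = 0.5·9.6 + 0.5·9.8 = 9.7.

9.700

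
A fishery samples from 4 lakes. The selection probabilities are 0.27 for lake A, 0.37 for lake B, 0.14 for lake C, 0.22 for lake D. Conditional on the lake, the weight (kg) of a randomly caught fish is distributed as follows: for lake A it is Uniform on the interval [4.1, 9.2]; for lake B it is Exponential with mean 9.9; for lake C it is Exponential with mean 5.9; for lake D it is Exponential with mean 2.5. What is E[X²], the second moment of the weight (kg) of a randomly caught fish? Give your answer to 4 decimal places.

97.5495

For each component E[X²] = Var + (mean)², giving A: 46.39; B: 196.02; C: 69.62; D: 12.5.
Overall E[X²] = 0.27·46.39 + 0.37·196.02 + 0.14·69.62 + 0.22·12.5 = 97.5495.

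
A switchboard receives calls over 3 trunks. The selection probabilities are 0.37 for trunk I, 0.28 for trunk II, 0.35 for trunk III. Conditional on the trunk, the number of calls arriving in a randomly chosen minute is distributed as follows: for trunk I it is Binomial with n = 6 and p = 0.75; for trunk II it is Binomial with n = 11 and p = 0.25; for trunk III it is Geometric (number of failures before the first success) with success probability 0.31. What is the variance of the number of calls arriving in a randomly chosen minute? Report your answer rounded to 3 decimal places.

4.521

Per component, I: μ=4.5, E[X²]=21.375; II: μ=2.75, E[X²]=9.625; III: μ=2.22581, E[X²]=12.1342.
E[X] = 0.37·4.5 + 0.28·2.75 + 0.35·2.22581 = 3.21403.
E[X²] = 0.37·21.375 + 0.28·9.625 + 0.35·12.1342 = 14.8507.
Var(X) = E[X²] − (E[X])² = 14.8507 − 10.33 = 4.52073.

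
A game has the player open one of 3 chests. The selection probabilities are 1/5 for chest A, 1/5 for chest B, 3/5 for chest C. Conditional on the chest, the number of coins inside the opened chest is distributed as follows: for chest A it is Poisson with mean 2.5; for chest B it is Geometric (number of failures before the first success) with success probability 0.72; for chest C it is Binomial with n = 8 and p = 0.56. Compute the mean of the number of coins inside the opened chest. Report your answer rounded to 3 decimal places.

3.266

Component means — A: 2.5; B: 0.388889; C: 4.48.
E[X] = 0.2·2.5 + 0.2·0.388889 + 0.6·4.48 = 3.26578.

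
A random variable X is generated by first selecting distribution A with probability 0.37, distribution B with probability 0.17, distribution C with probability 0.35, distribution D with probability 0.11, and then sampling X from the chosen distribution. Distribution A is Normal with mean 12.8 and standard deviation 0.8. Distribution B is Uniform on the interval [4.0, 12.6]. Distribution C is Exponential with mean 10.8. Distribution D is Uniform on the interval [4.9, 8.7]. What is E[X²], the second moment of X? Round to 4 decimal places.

160.4834

For each component E[X²] = Var + (mean)², giving A: 164.48; B: 75.0533; C: 233.28; D: 47.4433.
Overall E[X²] = 0.37·164.48 + 0.17·75.0533 + 0.35·233.28 + 0.11·47.4433 = 160.483.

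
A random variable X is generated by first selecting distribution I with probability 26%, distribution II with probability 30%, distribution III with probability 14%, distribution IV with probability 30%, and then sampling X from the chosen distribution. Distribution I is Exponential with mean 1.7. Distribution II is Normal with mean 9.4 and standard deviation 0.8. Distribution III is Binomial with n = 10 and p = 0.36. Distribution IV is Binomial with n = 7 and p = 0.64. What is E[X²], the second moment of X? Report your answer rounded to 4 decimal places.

For each component E[X²] = Var + (mean)², giving I: 5.78; II: 89; III: 15.264; IV: 21.6832.
Overall E[X²] = 0.26·5.78 + 0.3·89 + 0.14·15.264 + 0.3·21.6832 = 36.8447.

36.8447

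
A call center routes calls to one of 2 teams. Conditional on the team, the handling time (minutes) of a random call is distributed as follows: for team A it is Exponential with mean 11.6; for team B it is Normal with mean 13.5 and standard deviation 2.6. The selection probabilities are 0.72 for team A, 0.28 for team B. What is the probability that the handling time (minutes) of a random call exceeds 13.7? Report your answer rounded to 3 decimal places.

0.352

Conditional on each team, P(X > 13.7): A: 0.306961; B: 0.469342.
By total probability, P(X > 13.7) = 0.72·0.306961 + 0.28·0.469342 = 0.352428.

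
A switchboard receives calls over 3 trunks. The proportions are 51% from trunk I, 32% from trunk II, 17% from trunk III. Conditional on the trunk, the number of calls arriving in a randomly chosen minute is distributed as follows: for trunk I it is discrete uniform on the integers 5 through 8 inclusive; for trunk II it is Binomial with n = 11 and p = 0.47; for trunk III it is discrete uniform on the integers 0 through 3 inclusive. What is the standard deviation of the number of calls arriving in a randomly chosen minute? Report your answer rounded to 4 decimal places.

Per component, I: μ=6.5, E[X²]=43.5; II: μ=5.17, E[X²]=29.469; III: μ=1.5, E[X²]=3.5.
E[X] = 0.51·6.5 + 0.32·5.17 + 0.17·1.5 = 5.2244.
E[X²] = 0.51·43.5 + 0.32·29.469 + 0.17·3.5 = 32.2101.
Var(X) = E[X²] − (E[X])² = 32.2101 − 27.2944 = 4.91572.
SD(X) = √4.91572 = 2.21714.

2.2171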